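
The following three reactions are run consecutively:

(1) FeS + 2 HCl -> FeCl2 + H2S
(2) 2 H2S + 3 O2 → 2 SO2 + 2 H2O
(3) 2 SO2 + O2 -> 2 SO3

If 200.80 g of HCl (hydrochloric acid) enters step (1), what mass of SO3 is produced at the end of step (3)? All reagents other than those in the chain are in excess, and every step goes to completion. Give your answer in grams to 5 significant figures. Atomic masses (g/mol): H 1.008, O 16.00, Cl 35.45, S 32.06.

M(HCl) = 1.008 + 35.45 = 36.458 g/mol.
M(SO3) = 32.06 + 3(16.00) = 80.06 g/mol.
n(HCl) = 200.80 / 36.458 = 5.50771 mol.
Reaction (1): HCl→H2S ratio 2:1 ⇒ n(H2S) = 2.75385 mol.
Reaction (2): H2S→SO2 ratio 2:2 ⇒ n(SO2) = 2.75385 mol.
Reaction (3): SO2→SO3 ratio 2:2 ⇒ n(SO3) = 2.75385 mol.
Mass of SO3 = 2.75385 × 80.06 = 220.474 g.

220.47 g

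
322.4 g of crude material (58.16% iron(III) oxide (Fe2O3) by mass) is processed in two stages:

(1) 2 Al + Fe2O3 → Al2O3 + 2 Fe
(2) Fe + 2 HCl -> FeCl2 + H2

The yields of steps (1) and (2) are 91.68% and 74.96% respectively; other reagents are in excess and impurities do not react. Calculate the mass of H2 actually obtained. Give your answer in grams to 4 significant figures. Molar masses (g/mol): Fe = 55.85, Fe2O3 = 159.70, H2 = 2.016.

3.253 g

Pure Fe2O3 = 322.4 × 0.5816 = 187.51 g.
n(Fe2O3) = 187.51 / 159.70 = 1.1741 mol.
Step 1 (Fe2O3:Fe = 1:2): theoretical n(Fe) = 2.3483 mol; at 91.68% yield, n(Fe) = 2.1529 mol.
Step 2 (Fe:H2 = 1:1): theoretical n(H2) = 2.1529 mol, so theoretical mass = 2.1529 × 2.016 = 4.3402 g.
At 74.96% yield, actual mass of H2 = 4.3402 × 0.7496 = 3.2534 g.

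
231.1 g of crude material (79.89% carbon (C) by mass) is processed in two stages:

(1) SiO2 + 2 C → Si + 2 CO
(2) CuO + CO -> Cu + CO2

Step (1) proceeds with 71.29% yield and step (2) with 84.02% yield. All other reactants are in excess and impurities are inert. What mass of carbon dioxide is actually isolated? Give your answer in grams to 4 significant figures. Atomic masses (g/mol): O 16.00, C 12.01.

Pure C = 231.1 × 0.7989 = 184.63 g.
M(C) = 12.01 g/mol.
M(CO2) = 12.01 + 2(16.00) = 44.01 g/mol.
n(C) = 184.63 / 12.01 = 15.373 mol.
Step 1 (C:CO = 2:2): theoretical n(CO) = 15.373 mol; at 71.29% yield, n(CO) = 10.959 mol.
Step 2 (CO:CO2 = 1:1): theoretical n(CO2) = 10.959 mol, so theoretical mass = 10.959 × 44.01 = 482.31 g.
At 84.02% yield, actual mass of CO2 = 482.31 × 0.8402 = 405.24 g.

405.2 g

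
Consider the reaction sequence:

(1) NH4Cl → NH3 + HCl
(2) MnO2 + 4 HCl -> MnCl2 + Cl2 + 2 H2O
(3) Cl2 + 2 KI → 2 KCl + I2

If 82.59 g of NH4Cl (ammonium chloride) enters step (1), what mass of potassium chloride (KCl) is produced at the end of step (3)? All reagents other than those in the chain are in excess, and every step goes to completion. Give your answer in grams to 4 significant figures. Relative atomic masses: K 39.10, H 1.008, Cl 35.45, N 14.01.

M(NH4Cl) = 14.01 + 4(1.008) + 35.45 = 53.492 g/mol.
M(KCl) = 39.10 + 35.45 = 74.55 g/mol.
n(NH4Cl) = 82.59 / 53.492 = 1.5440 mol.
Reaction (1): NH4Cl→HCl ratio 1:1 ⇒ n(HCl) = 1.5440 mol.
Reaction (2): HCl→Cl2 ratio 4:1 ⇒ n(Cl2) = 0.38599 mol.
Reaction (3): Cl2→KCl ratio 1:2 ⇒ n(KCl) = 0.77198 mol.
Mass of KCl = 0.77198 × 74.55 = 57.551 g.

57.55 g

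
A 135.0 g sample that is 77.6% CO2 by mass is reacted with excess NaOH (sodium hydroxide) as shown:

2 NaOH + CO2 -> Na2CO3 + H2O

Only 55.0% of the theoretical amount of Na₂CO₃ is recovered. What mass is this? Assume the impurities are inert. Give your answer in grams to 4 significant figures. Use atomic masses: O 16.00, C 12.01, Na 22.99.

138.8 g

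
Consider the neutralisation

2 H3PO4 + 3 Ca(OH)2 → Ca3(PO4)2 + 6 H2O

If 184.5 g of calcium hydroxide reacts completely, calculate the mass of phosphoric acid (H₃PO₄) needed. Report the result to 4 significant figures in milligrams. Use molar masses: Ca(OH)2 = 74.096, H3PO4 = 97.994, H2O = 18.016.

162700 mg

n(Ca(OH)2) = 184.50 g / 74.096 g/mol = 2.4900 mol.
From the equation the Ca(OH)2:H3PO4 mole ratio is 3:2, so n(H3PO4) = 2.4900 × 2/3 = 1.6600 mol.
Mass of H3PO4 = 1.6600 mol × 97.994 g/mol = 162.67 g.
Converting to mg: 162.67 g = 162700 mg.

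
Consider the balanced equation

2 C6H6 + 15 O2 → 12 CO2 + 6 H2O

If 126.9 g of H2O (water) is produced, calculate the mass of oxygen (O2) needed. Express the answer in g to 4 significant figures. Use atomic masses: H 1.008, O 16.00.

563.5 g

M(H2O) = 2(1.008) + 16.00 = 18.016 g/mol.
M(O2) = 2(16.00) = 32.00 g/mol.
n(H2O) = 126.90 g / 18.016 g/mol = 7.0437 mol.
From the equation the H2O:O2 mole ratio is 6:15, so n(O2) = 7.0437 × 15/6 = 17.609 mol.
Mass of O2 = 17.609 mol × 32.00 g/mol = 563.50 g.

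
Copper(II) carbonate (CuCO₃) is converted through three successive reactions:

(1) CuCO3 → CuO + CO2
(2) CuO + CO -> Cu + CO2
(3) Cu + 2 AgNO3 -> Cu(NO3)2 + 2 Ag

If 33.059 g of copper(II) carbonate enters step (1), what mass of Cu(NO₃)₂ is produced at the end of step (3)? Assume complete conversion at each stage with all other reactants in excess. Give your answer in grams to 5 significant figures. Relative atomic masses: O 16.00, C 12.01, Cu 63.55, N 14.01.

50.185 g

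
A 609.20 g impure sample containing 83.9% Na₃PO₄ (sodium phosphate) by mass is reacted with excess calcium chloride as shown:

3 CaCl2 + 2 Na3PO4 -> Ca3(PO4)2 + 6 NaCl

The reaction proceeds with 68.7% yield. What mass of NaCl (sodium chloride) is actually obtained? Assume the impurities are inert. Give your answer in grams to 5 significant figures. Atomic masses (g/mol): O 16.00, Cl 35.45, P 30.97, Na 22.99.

375.51 g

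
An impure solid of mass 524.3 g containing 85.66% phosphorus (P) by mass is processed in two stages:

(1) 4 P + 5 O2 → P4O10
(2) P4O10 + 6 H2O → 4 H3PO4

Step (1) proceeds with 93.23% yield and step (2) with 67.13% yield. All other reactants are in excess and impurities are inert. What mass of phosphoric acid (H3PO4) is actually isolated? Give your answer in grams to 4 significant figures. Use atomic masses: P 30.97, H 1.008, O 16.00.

Pure P = 524.3 × 0.8566 = 449.12 g.
M(P) = 30.97 g/mol.
M(H3PO4) = 3(1.008) + 30.97 + 4(16.00) = 97.994 g/mol.
n(P) = 449.12 / 30.97 = 14.502 mol.
Step 1 (P:P4O10 = 4:1): theoretical n(P4O10) = 3.6254 mol; at 93.23% yield, n(P4O10) = 3.3800 mol.
Step 2 (P4O10:H3PO4 = 1:4): theoretical n(H3PO4) = 13.520 mol, so theoretical mass = 13.520 × 97.994 = 1324.9 g.
At 67.13% yield, actual mass of H3PO4 = 1324.9 × 0.6713 = 889.38 g.

889.4 g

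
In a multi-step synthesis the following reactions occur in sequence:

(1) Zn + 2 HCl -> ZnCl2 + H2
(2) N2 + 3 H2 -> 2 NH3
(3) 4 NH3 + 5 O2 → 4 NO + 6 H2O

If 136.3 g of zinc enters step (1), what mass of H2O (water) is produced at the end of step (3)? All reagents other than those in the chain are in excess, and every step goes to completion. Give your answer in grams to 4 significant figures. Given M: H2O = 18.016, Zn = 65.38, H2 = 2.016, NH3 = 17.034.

n(Zn) = 136.3 / 65.38 = 2.0847 mol.
Reaction (1): Zn→H2 ratio 1:1 ⇒ n(H2) = 2.0847 mol.
Reaction (2): H2→NH3 ratio 3:2 ⇒ n(NH3) = 1.3898 mol.
Reaction (3): NH3→H2O ratio 4:6 ⇒ n(H2O) = 2.0847 mol.
Mass of H2O = 2.0847 × 18.016 = 37.559 g.

37.56 g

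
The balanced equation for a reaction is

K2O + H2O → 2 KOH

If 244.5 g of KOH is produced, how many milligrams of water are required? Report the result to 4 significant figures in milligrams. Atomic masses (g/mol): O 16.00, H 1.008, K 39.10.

39250 mg

M(KOH) = 39.10 + 16.00 + 1.008 = 56.108 g/mol.
M(H2O) = 2(1.008) + 16.00 = 18.016 g/mol.
n(KOH) = 244.50 g / 56.108 g/mol = 4.3577 mol.
From the equation the KOH:H2O mole ratio is 2:1, so n(H2O) = 4.3577 × 1/2 = 2.1788 mol.
Mass of H2O = 2.1788 mol × 18.016 g/mol = 39.254 g.
Converting to mg: 39.254 g = 39250 mg.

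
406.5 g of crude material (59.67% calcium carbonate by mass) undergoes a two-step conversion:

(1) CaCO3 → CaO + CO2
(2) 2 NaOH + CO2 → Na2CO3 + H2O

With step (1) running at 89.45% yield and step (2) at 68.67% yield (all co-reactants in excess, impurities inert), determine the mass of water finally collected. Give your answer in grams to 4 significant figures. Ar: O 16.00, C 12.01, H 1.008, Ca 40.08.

Pure CaCO3 = 406.5 × 0.5967 = 242.56 g.
M(CaCO3) = 40.08 + 12.01 + 3(16.00) = 100.09 g/mol.
M(H2O) = 2(1.008) + 16.00 = 18.016 g/mol.
n(CaCO3) = 242.56 / 100.09 = 2.4234 mol.
Step 1 (CaCO3:CO2 = 1:1): theoretical n(CO2) = 2.4234 mol; at 89.45% yield, n(CO2) = 2.1677 mol.
Step 2 (CO2:H2O = 1:1): theoretical n(H2O) = 2.1677 mol, so theoretical mass = 2.1677 × 18.016 = 39.054 g.
At 68.67% yield, actual mass of H2O = 39.054 × 0.6867 = 26.818 g.

26.82 g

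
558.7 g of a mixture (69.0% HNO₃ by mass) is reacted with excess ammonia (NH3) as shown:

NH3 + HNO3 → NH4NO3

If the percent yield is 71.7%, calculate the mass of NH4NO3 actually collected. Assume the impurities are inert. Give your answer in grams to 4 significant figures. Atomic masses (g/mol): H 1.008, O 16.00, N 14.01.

351.1 g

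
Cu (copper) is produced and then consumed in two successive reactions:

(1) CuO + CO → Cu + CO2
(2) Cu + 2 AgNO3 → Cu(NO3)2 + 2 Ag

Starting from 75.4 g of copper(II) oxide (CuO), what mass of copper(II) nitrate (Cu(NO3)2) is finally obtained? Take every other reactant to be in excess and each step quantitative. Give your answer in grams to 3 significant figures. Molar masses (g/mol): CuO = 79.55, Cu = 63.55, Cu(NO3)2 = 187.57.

n(CuO) = 75.40 / 79.55 = 0.9478 mol.
Step 1 gives a 1:1 ratio of CuO to Cu, so n(Cu) = 0.9478 mol.
In step 2 the Cu:Cu(NO3)2 ratio is 1:1, so n(Cu(NO3)2) = 0.9478 mol.
Mass of Cu(NO3)2 = 0.9478 × 187.57 = 177.8 g.

178 g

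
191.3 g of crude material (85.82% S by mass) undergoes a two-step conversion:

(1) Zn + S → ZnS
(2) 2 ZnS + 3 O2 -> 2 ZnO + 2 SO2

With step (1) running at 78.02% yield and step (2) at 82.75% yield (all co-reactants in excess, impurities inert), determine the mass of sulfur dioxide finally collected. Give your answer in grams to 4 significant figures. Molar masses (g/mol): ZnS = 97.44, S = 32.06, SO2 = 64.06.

211.8 g

Pure S = 191.3 × 0.8582 = 164.17 g.
n(S) = 164.17 / 32.06 = 5.1208 mol.
Step 1 (S:ZnS = 1:1): theoretical n(ZnS) = 5.1208 mol; at 78.02% yield, n(ZnS) = 3.9953 mol.
Step 2 (ZnS:SO2 = 2:2): theoretical n(SO2) = 3.9953 mol, so theoretical mass = 3.9953 × 64.06 = 255.94 g.
At 82.75% yield, actual mass of SO2 = 255.94 × 0.8275 = 211.79 g.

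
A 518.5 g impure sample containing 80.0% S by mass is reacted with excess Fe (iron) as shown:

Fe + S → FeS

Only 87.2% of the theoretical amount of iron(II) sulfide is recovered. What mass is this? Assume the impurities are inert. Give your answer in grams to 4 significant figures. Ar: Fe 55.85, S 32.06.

991.8 g

Pure S available = 518.5 g × 0.800 = 414.80 g.
M(S) = 32.06 g/mol.
M(FeS) = 55.85 + 32.06 = 87.91 g/mol.
n(S) = 414.80 g / 32.06 g/mol = 12.938 mol.
From the equation the S:FeS mole ratio is 1:1, so n(FeS) = 12.938 × 1/1 = 12.938 mol.
Mass of FeS = 12.938 mol × 87.91 g/mol = 1137.4 g.
Actual mass collected = 1137.4 g × 0.872 = 991.81 g.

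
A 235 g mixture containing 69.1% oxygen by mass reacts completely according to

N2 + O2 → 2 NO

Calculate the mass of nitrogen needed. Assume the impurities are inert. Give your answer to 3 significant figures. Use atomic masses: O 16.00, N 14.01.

142 g

Mass of pure O2 = 235 g × 0.691 = 162.4 g.
M(O2) = 2(16.00) = 32.00 g/mol.
M(N2) = 2(14.01) = 28.02 g/mol.
n(O2) = 162.4 g / 32.00 g/mol = 5.075 mol.
From the equation the O2:N2 mole ratio is 1:1, so n(N2) = 5.075 × 1/1 = 5.075 mol.
Mass of N2 = 5.075 mol × 28.02 g/mol = 142.2 g.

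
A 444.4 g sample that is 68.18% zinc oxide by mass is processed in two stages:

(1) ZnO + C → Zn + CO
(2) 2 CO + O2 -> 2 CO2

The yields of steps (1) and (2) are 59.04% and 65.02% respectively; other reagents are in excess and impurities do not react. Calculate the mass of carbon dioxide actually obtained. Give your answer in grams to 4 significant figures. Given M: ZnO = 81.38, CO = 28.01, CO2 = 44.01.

Pure ZnO = 444.4 × 0.6818 = 302.99 g.
n(ZnO) = 302.99 / 81.38 = 3.7232 mol.
Step 1 (ZnO:CO = 1:1): theoretical n(CO) = 3.7232 mol; at 59.04% yield, n(CO) = 2.1982 mol.
Step 2 (CO:CO2 = 2:2): theoretical n(CO2) = 2.1982 mol, so theoretical mass = 2.1982 × 44.01 = 96.741 g.
At 65.02% yield, actual mass of CO2 = 96.741 × 0.6502 = 62.901 g.

62.90 g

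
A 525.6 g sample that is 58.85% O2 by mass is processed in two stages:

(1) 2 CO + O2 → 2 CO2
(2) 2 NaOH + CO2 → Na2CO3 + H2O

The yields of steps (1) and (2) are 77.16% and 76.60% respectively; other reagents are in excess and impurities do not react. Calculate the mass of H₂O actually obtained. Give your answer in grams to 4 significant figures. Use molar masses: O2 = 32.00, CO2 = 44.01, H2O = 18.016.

205.9 g

Pure O2 = 525.6 × 0.5885 = 309.32 g.
n(O2) = 309.32 / 32.00 = 9.6661 mol.
Step 1 (O2:CO2 = 1:2): theoretical n(CO2) = 19.332 mol; at 77.16% yield, n(CO2) = 14.917 mol.
Step 2 (CO2:H2O = 1:1): theoretical n(H2O) = 14.917 mol, so theoretical mass = 14.917 × 18.016 = 268.74 g.
At 76.60% yield, actual mass of H2O = 268.74 × 0.7660 = 205.85 g.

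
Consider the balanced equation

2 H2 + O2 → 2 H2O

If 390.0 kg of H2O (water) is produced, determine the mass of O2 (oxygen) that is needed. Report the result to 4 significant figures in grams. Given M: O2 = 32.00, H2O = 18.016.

346400 g

Convert: 390.0 kg = 390000 g.
n(H2O) = 390000 g / 18.016 g/mol = 21647 mol.
From the equation the H2O:O2 mole ratio is 2:1, so n(O2) = 21647 × 1/2 = 10824 mol.
Mass of O2 = 10824 mol × 32.00 g/mol = 346360 g.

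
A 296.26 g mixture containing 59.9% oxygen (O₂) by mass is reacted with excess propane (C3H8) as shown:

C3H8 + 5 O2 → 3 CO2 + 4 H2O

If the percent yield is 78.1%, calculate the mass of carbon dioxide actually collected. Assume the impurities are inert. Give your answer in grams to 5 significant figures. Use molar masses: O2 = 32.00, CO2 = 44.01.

Pure O2 available = 296.26 g × 0.599 = 177.460 g.
n(O2) = 177.460 g / 32.00 g/mol = 5.54562 mol.
From the equation the O2:CO2 mole ratio is 5:3, so n(CO2) = 5.54562 × 3/5 = 3.32737 mol.
Mass of CO2 = 3.32737 mol × 44.01 g/mol = 146.438 g.
Actual mass collected = 146.438 g × 0.781 = 114.368 g.

114.37 g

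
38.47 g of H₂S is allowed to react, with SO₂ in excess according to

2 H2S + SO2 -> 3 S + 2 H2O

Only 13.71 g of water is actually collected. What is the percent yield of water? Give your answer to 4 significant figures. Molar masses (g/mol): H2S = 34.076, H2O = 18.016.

67.41 %

n(H2S) = 38.470 g / 34.076 g/mol = 1.1289 mol.
From the equation the H2S:H2O mole ratio is 2:2, so n(H2O) = 1.1289 × 2/2 = 1.1289 mol.
Mass of H2O = 1.1289 mol × 18.016 g/mol = 20.339 g.
This is the theoretical yield. Percent yield = 13.71 g / 20.339 g × 100% = 67.407%.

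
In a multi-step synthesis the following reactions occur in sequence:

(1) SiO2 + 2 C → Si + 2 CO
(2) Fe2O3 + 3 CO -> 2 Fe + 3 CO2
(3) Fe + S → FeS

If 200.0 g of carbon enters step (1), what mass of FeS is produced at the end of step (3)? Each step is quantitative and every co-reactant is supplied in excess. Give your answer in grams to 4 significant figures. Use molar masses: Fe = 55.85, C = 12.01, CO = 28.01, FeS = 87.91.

n(C) = 200.0 / 12.01 = 16.653 mol.
Reaction (1): C→CO ratio 2:2 ⇒ n(CO) = 16.653 mol.
Reaction (2): CO→Fe ratio 3:2 ⇒ n(Fe) = 11.102 mol.
Reaction (3): Fe→FeS ratio 1:1 ⇒ n(FeS) = 11.102 mol.
Mass of FeS = 11.102 × 87.91 = 975.96 g.

976.0 g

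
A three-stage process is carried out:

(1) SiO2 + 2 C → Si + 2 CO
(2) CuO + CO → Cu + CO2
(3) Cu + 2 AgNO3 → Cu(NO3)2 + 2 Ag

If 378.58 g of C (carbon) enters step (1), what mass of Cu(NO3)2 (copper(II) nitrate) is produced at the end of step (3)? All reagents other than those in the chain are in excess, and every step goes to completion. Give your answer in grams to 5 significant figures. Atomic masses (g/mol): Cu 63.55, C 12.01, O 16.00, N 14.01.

5912.6 g

M(C) = 12.01 g/mol.
M(Cu(NO3)2) = 63.55 + 2(14.01) + 6(16.00) = 187.57 g/mol.
n(C) = 378.58 / 12.01 = 31.5221 mol.
Reaction (1): C→CO ratio 2:2 ⇒ n(CO) = 31.5221 mol.
Reaction (2): CO→Cu ratio 1:1 ⇒ n(Cu) = 31.5221 mol.
Reaction (3): Cu→Cu(NO3)2 ratio 1:1 ⇒ n(Cu(NO3)2) = 31.5221 mol.
Mass of Cu(NO3)2 = 31.5221 × 187.57 = 5912.59 g.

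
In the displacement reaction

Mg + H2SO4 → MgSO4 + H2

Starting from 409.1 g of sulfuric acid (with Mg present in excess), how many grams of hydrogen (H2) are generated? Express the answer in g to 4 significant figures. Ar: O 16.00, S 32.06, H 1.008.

M(H2SO4) = 2(1.008) + 32.06 + 4(16.00) = 98.076 g/mol.
M(H2) = 2(1.008) = 2.016 g/mol.
n(H2SO4) = 409.10 g / 98.076 g/mol = 4.1713 mol.
From the equation the H2SO4:H2 mole ratio is 1:1, so n(H2) = 4.1713 × 1/1 = 4.1713 mol.
Mass of H2 = 4.1713 mol × 2.016 g/mol = 8.4092 g.

8.409 g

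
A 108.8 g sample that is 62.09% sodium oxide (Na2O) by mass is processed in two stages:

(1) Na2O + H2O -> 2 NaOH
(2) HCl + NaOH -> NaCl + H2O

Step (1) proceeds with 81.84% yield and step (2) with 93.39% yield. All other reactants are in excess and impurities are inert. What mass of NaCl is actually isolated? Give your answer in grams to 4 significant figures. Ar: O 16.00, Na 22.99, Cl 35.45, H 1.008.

97.37 g

Pure Na2O = 108.8 × 0.6209 = 67.554 g.
M(Na2O) = 2(22.99) + 16.00 = 61.98 g/mol.
M(NaCl) = 22.99 + 35.45 = 58.44 g/mol.
n(Na2O) = 67.554 / 61.98 = 1.0899 mol.
Step 1 (Na2O:NaOH = 1:2): theoretical n(NaOH) = 2.1799 mol; at 81.84% yield, n(NaOH) = 1.7840 mol.
Step 2 (NaOH:NaCl = 1:1): theoretical n(NaCl) = 1.7840 mol, so theoretical mass = 1.7840 × 58.44 = 104.26 g.
At 93.39% yield, actual mass of NaCl = 104.26 × 0.9339 = 97.366 g.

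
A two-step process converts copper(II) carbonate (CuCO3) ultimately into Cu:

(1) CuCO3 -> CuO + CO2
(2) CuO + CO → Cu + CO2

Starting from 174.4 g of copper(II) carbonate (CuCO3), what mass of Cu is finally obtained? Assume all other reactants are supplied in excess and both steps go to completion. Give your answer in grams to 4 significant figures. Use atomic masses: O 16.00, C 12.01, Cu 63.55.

89.70 g

M(CuCO3) = 63.55 + 12.01 + 3(16.00) = 123.56 g/mol.
M(Cu) = 63.55 g/mol.
n(CuCO3) = 174.40 / 123.56 = 1.4115 mol.
Step 1 gives a 1:1 ratio of CuCO3 to CuO, so n(CuO) = 1.4115 mol.
In step 2 the CuO:Cu ratio is 1:1, so n(Cu) = 1.4115 mol.
Mass of Cu = 1.4115 × 63.55 = 89.698 g.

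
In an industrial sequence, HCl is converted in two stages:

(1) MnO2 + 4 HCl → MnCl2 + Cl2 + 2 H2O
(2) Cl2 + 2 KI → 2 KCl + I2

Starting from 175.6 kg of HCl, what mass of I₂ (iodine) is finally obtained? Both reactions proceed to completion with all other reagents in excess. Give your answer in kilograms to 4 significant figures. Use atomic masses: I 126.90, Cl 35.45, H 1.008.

305.6 kg

M(HCl) = 1.008 + 35.45 = 36.458 g/mol.
M(I2) = 2(126.90) = 253.80 g/mol.
175.6 kg = 175600 g.
n(HCl) = 175600 / 36.458 = 4816.5 mol.
Step 1 gives a 4:1 ratio of HCl to Cl2, so n(Cl2) = 1204.1 mol.
In step 2 the Cl2:I2 ratio is 1:1, so n(I2) = 1204.1 mol.
Mass of I2 = 1204.1 × 253.80 = 305610 g = 305.6 kg.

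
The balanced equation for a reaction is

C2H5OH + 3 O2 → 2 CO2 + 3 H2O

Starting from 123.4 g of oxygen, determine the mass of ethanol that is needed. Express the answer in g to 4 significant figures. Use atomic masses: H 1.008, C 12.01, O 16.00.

59.22 g

M(O2) = 2(16.00) = 32.00 g/mol.
M(C2H5OH) = 2(12.01) + 6(1.008) + 16.00 = 46.068 g/mol.
n(O2) = 123.40 g / 32.00 g/mol = 3.8563 mol.
From the equation the O2:C2H5OH mole ratio is 3:1, so n(C2H5OH) = 3.8563 × 1/3 = 1.2854 mol.
Mass of C2H5OH = 1.2854 mol × 46.068 g/mol = 59.217 g.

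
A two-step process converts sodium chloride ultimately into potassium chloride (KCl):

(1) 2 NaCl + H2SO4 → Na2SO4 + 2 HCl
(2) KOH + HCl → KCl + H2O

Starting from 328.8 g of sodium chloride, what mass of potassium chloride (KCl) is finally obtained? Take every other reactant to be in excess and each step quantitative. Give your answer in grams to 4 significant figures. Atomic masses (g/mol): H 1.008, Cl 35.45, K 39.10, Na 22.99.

M(NaCl) = 22.99 + 35.45 = 58.44 g/mol.
M(KCl) = 39.10 + 35.45 = 74.55 g/mol.
n(NaCl) = 328.80 / 58.44 = 5.6263 mol.
Step 1 gives a 2:2 ratio of NaCl to HCl, so n(HCl) = 5.6263 mol.
In step 2 the HCl:KCl ratio is 1:1, so n(KCl) = 5.6263 mol.
Mass of KCl = 5.6263 × 74.55 = 419.44 g.

419.4 g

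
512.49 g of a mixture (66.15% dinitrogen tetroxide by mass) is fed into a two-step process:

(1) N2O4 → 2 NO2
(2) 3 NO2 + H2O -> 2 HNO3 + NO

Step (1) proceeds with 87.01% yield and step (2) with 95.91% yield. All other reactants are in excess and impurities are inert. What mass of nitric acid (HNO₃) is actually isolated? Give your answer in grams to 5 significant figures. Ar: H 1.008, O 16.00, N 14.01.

Pure N2O4 = 512.49 × 0.6615 = 339.012 g.
M(N2O4) = 2(14.01) + 4(16.00) = 92.02 g/mol.
M(HNO3) = 1.008 + 14.01 + 3(16.00) = 63.018 g/mol.
n(N2O4) = 339.012 / 92.02 = 3.68411 mol.
Step 1 (N2O4:NO2 = 1:2): theoretical n(NO2) = 7.36823 mol; at 87.01% yield, n(NO2) = 6.41109 mol.
Step 2 (NO2:HNO3 = 3:2): theoretical n(HNO3) = 4.27406 mol, so theoretical mass = 4.27406 × 63.018 = 269.343 g.
At 95.91% yield, actual mass of HNO3 = 269.343 × 0.9591 = 258.327 g.

258.33 g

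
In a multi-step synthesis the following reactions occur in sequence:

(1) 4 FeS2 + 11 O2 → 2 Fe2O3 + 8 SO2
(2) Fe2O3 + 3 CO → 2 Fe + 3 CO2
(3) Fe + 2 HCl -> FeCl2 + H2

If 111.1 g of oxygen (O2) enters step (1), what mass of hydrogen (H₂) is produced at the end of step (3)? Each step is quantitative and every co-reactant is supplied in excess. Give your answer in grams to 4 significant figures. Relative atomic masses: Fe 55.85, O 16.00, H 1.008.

2.545 g

M(O2) = 2(16.00) = 32.00 g/mol.
M(H2) = 2(1.008) = 2.016 g/mol.
n(O2) = 111.1 / 32.00 = 3.4719 mol.
Reaction (1): O2→Fe2O3 ratio 11:2 ⇒ n(Fe2O3) = 0.63125 mol.
Reaction (2): Fe2O3→Fe ratio 1:2 ⇒ n(Fe) = 1.2625 mol.
Reaction (3): Fe→H2 ratio 1:1 ⇒ n(H2) = 1.2625 mol.
Mass of H2 = 1.2625 × 2.016 = 2.5452 g.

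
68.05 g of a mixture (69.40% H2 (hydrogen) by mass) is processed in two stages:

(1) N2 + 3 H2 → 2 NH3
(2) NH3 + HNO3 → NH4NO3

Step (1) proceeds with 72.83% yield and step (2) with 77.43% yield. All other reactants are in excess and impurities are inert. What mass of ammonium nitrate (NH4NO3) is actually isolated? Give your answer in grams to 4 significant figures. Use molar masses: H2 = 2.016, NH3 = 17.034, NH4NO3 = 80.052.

Pure H2 = 68.05 × 0.6940 = 47.227 g.
n(H2) = 47.227 / 2.016 = 23.426 mol.
Step 1 (H2:NH3 = 3:2): theoretical n(NH3) = 15.617 mol; at 72.83% yield, n(NH3) = 11.374 mol.
Step 2 (NH3:NH4NO3 = 1:1): theoretical n(NH4NO3) = 11.374 mol, so theoretical mass = 11.374 × 80.052 = 910.52 g.
At 77.43% yield, actual mass of NH4NO3 = 910.52 × 0.7743 = 705.01 g.

705.0 g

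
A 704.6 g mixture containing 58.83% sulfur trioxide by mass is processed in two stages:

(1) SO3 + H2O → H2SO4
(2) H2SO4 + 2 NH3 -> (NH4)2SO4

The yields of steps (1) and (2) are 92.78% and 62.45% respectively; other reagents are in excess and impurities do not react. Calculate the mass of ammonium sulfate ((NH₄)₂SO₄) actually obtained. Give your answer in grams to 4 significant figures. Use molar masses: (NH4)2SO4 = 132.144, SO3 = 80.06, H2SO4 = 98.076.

396.4 g

Pure SO3 = 704.6 × 0.5883 = 414.52 g.
n(SO3) = 414.52 / 80.06 = 5.1776 mol.
Step 1 (SO3:H2SO4 = 1:1): theoretical n(H2SO4) = 5.1776 mol; at 92.78% yield, n(H2SO4) = 4.8037 mol.
Step 2 (H2SO4:(NH4)2SO4 = 1:1): theoretical n((NH4)2SO4) = 4.8037 mol, so theoretical mass = 4.8037 × 132.144 = 634.79 g.
At 62.45% yield, actual mass of (NH4)2SO4 = 634.79 × 0.6245 = 396.42 g.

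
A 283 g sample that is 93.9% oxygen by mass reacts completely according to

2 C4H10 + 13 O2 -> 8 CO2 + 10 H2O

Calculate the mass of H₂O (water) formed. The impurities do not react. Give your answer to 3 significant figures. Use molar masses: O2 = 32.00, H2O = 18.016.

115 g

Mass of pure O2 = 283 g × 0.939 = 265.7 g.
n(O2) = 265.7 g / 32.00 g/mol = 8.304 mol.
From the equation the O2:H2O mole ratio is 13:10, so n(H2O) = 8.304 × 10/13 = 6.388 mol.
Mass of H2O = 6.388 mol × 18.016 g/mol = 115.1 g.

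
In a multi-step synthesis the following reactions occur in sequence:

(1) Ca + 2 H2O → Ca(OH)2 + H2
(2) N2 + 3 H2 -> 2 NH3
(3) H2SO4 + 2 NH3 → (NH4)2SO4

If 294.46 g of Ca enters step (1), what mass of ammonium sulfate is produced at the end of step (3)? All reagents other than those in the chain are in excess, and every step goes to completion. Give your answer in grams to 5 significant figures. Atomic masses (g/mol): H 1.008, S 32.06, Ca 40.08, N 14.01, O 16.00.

323.61 g

M(Ca) = 40.08 g/mol.
M((NH4)2SO4) = 2(14.01) + 8(1.008) + 32.06 + 4(16.00) = 132.144 g/mol.
n(Ca) = 294.46 / 40.08 = 7.34681 mol.
Reaction (1): Ca→H2 ratio 1:1 ⇒ n(H2) = 7.34681 mol.
Reaction (2): H2→NH3 ratio 3:2 ⇒ n(NH3) = 4.89787 mol.
Reaction (3): NH3→(NH4)2SO4 ratio 2:1 ⇒ n((NH4)2SO4) = 2.44894 mol.
Mass of (NH4)2SO4 = 2.44894 × 132.144 = 323.612 g.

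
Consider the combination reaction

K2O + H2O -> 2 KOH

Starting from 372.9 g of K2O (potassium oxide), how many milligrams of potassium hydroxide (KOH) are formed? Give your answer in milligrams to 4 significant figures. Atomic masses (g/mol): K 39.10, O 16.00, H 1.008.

444200 mg

M(K2O) = 2(39.10) + 16.00 = 94.20 g/mol.
M(KOH) = 39.10 + 16.00 + 1.008 = 56.108 g/mol.
n(K2O) = 372.90 g / 94.20 g/mol = 3.9586 mol.
From the equation the K2O:KOH mole ratio is 1:2, so n(KOH) = 3.9586 × 2/1 = 7.9172 mol.
Mass of KOH = 7.9172 mol × 56.108 g/mol = 444.22 g.
Converting to mg: 444.22 g = 444200 mg.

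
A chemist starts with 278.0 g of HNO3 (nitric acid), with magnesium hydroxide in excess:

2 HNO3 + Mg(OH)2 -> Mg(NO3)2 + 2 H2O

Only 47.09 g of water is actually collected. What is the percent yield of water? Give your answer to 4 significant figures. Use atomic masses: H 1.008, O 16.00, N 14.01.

59.25 %

M(HNO3) = 1.008 + 14.01 + 3(16.00) = 63.018 g/mol.
M(H2O) = 2(1.008) + 16.00 = 18.016 g/mol.
n(HNO3) = 278.00 g / 63.018 g/mol = 4.4114 mol.
From the equation the HNO3:H2O mole ratio is 2:2, so n(H2O) = 4.4114 × 2/2 = 4.4114 mol.
Mass of H2O = 4.4114 mol × 18.016 g/mol = 79.476 g.
This is the theoretical yield. Percent yield = 47.09 g / 79.476 g × 100% = 59.250%.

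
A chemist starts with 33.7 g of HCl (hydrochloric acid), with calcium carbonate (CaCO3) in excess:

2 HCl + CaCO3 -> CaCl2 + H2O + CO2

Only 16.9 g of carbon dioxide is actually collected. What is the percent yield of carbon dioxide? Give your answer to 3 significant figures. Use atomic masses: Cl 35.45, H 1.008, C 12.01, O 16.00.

83.1 %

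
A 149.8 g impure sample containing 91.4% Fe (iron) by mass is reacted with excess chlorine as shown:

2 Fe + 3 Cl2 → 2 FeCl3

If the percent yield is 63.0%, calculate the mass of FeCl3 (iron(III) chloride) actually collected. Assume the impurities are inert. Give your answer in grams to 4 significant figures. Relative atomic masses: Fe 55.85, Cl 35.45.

250.5 g

Pure Fe available = 149.8 g × 0.914 = 136.92 g.
M(Fe) = 55.85 g/mol.
M(FeCl3) = 55.85 + 3(35.45) = 162.20 g/mol.
n(Fe) = 136.92 g / 55.85 g/mol = 2.4515 mol.
From the equation the Fe:FeCl3 mole ratio is 2:2, so n(FeCl3) = 2.4515 × 2/2 = 2.4515 mol.
Mass of FeCl3 = 2.4515 mol × 162.20 g/mol = 397.64 g.
Actual mass collected = 397.64 g × 0.630 = 250.51 g.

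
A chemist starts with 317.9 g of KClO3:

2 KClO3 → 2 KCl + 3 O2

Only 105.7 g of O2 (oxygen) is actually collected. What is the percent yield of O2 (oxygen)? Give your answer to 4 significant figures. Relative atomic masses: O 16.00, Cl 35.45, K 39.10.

84.89 %

M(KClO3) = 39.10 + 35.45 + 3(16.00) = 122.55 g/mol.
M(O2) = 2(16.00) = 32.00 g/mol.
n(KClO3) = 317.90 g / 122.55 g/mol = 2.5940 mol.
From the equation the KClO3:O2 mole ratio is 2:3, so n(O2) = 2.5940 × 3/2 = 3.8911 mol.
Mass of O2 = 3.8911 mol × 32.00 g/mol = 124.51 g.
This is the theoretical yield. Percent yield = 105.7 g / 124.51 g × 100% = 84.890%.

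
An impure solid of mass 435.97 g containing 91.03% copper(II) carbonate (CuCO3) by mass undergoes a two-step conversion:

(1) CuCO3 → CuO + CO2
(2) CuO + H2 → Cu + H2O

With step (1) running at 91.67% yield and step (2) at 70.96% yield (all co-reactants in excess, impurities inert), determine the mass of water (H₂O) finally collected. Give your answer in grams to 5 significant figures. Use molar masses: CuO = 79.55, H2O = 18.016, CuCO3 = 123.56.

Pure CuCO3 = 435.97 × 0.9103 = 396.863 g.
n(CuCO3) = 396.863 / 123.56 = 3.21191 mol.
Step 1 (CuCO3:CuO = 1:1): theoretical n(CuO) = 3.21191 mol; at 91.67% yield, n(CuO) = 2.94436 mol.
Step 2 (CuO:H2O = 1:1): theoretical n(H2O) = 2.94436 mol, so theoretical mass = 2.94436 × 18.016 = 53.0455 g.
At 70.96% yield, actual mass of H2O = 53.0455 × 0.7096 = 37.6411 g.

37.641 g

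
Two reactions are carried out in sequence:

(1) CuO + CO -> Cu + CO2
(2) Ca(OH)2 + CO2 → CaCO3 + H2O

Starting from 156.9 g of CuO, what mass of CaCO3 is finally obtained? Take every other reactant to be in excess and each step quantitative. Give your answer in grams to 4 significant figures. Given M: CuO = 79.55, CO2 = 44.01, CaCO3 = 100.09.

197.4 g

n(CuO) = 156.90 / 79.55 = 1.9723 mol.
Step 1 gives a 1:1 ratio of CuO to CO2, so n(CO2) = 1.9723 mol.
In step 2 the CO2:CaCO3 ratio is 1:1, so n(CaCO3) = 1.9723 mol.
Mass of CaCO3 = 1.9723 × 100.09 = 197.41 g.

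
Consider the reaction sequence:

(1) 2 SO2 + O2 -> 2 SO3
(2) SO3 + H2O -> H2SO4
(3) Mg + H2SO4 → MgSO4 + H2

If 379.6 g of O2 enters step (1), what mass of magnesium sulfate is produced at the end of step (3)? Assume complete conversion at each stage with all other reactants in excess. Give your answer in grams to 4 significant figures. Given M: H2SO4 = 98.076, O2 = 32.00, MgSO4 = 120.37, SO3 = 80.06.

n(O2) = 379.6 / 32.00 = 11.863 mol.
Reaction (1): O2→SO3 ratio 1:2 ⇒ n(SO3) = 23.725 mol.
Reaction (2): SO3→H2SO4 ratio 1:1 ⇒ n(H2SO4) = 23.725 mol.
Reaction (3): H2SO4→MgSO4 ratio 1:1 ⇒ n(MgSO4) = 23.725 mol.
Mass of MgSO4 = 23.725 × 120.37 = 2855.8 g.

2856 g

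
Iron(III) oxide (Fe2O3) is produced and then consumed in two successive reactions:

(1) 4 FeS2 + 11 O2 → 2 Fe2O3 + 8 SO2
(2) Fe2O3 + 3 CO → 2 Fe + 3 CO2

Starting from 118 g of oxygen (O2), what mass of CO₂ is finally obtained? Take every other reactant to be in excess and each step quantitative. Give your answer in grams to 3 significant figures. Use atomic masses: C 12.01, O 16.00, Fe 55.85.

88.5 g

M(O2) = 2(16.00) = 32.00 g/mol.
M(CO2) = 12.01 + 2(16.00) = 44.01 g/mol.
n(O2) = 118.0 / 32.00 = 3.688 mol.
Step 1 gives a 11:2 ratio of O2 to Fe2O3, so n(Fe2O3) = 0.6705 mol.
In step 2 the Fe2O3:CO2 ratio is 1:3, so n(CO2) = 2.011 mol.
Mass of CO2 = 2.011 × 44.01 = 88.52 g.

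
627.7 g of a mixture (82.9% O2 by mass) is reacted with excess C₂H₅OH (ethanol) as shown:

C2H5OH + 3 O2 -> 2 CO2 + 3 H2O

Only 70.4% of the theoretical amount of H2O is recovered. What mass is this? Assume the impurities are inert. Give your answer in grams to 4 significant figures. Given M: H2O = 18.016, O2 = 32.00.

Pure O2 available = 627.7 g × 0.829 = 520.36 g.
n(O2) = 520.36 g / 32.00 g/mol = 16.261 mol.
From the equation the O2:H2O mole ratio is 3:3, so n(H2O) = 16.261 × 3/3 = 16.261 mol.
Mass of H2O = 16.261 mol × 18.016 g/mol = 292.96 g.
Actual mass collected = 292.96 g × 0.704 = 206.25 g.

206.2 g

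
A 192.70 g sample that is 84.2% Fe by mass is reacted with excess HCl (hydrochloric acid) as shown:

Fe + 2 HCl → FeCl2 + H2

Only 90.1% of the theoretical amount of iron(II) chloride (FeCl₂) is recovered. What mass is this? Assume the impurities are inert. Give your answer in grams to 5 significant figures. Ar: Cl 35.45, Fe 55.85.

331.77 g

Pure Fe available = 192.70 g × 0.842 = 162.253 g.
M(Fe) = 55.85 g/mol.
M(FeCl2) = 55.85 + 2(35.45) = 126.75 g/mol.
n(Fe) = 162.253 g / 55.85 g/mol = 2.90516 mol.
From the equation the Fe:FeCl2 mole ratio is 1:1, so n(FeCl2) = 2.90516 × 1/1 = 2.90516 mol.
Mass of FeCl2 = 2.90516 mol × 126.75 g/mol = 368.230 g.
Actual mass collected = 368.230 g × 0.901 = 331.775 g.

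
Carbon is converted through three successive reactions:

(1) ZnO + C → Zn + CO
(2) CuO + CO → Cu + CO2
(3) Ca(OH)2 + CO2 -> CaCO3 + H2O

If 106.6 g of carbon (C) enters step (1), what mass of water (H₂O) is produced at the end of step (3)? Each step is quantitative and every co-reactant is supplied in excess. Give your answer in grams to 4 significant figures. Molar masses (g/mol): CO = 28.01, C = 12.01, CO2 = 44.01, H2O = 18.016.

n(C) = 106.6 / 12.01 = 8.8759 mol.
Reaction (1): C→CO ratio 1:1 ⇒ n(CO) = 8.8759 mol.
Reaction (2): CO→CO2 ratio 1:1 ⇒ n(CO2) = 8.8759 mol.
Reaction (3): CO2→H2O ratio 1:1 ⇒ n(H2O) = 8.8759 mol.
Mass of H2O = 8.8759 × 18.016 = 159.91 g.

159.9 g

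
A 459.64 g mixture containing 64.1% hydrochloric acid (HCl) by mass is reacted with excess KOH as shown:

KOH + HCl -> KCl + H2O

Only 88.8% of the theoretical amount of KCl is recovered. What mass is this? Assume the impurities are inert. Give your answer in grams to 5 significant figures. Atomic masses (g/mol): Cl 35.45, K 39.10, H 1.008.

534.99 g

Pure HCl available = 459.64 g × 0.641 = 294.629 g.
M(HCl) = 1.008 + 35.45 = 36.458 g/mol.
M(KCl) = 39.10 + 35.45 = 74.55 g/mol.
n(HCl) = 294.629 g / 36.458 g/mol = 8.08133 mol.
From the equation the HCl:KCl mole ratio is 1:1, so n(KCl) = 8.08133 × 1/1 = 8.08133 mol.
Mass of KCl = 8.08133 mol × 74.55 g/mol = 602.463 g.
Actual mass collected = 602.463 g × 0.888 = 534.987 g.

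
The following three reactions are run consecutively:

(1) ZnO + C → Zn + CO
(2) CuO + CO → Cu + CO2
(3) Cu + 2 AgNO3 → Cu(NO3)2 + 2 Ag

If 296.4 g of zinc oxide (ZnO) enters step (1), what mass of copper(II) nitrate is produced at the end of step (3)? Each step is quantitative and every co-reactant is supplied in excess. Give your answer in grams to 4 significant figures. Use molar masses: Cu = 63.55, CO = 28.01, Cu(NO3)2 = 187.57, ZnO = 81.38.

683.2 g

n(ZnO) = 296.4 / 81.38 = 3.6422 mol.
Reaction (1): ZnO→CO ratio 1:1 ⇒ n(CO) = 3.6422 mol.
Reaction (2): CO→Cu ratio 1:1 ⇒ n(Cu) = 3.6422 mol.
Reaction (3): Cu→Cu(NO3)2 ratio 1:1 ⇒ n(Cu(NO3)2) = 3.6422 mol.
Mass of Cu(NO3)2 = 3.6422 × 187.57 = 683.16 g.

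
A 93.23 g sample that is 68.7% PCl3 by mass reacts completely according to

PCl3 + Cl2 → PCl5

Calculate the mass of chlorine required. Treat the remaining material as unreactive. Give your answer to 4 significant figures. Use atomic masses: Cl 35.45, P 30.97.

Mass of pure PCl3 = 93.23 g × 0.687 = 64.049 g.
M(PCl3) = 30.97 + 3(35.45) = 137.32 g/mol.
M(Cl2) = 2(35.45) = 70.90 g/mol.
n(PCl3) = 64.049 g / 137.32 g/mol = 0.46642 mol.
From the equation the PCl3:Cl2 mole ratio is 1:1, so n(Cl2) = 0.46642 × 1/1 = 0.46642 mol.
Mass of Cl2 = 0.46642 mol × 70.90 g/mol = 33.069 g.

33.07 g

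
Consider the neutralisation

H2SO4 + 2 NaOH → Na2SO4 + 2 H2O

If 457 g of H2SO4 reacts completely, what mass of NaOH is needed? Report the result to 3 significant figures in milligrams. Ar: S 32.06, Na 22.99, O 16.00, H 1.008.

M(H2SO4) = 2(1.008) + 32.06 + 4(16.00) = 98.076 g/mol.
M(NaOH) = 22.99 + 16.00 + 1.008 = 39.998 g/mol.
n(H2SO4) = 457.0 g / 98.076 g/mol = 4.660 mol.
From the equation the H2SO4:NaOH mole ratio is 1:2, so n(NaOH) = 4.660 × 2/1 = 9.319 mol.
Mass of NaOH = 9.319 mol × 39.998 g/mol = 372.8 g.
Converting to mg: 372.8 g = 373000 mg.

373000 mg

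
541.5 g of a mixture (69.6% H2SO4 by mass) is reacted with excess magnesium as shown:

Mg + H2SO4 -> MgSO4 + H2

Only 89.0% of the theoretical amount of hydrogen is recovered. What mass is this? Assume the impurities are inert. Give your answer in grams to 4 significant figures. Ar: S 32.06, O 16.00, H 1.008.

6.895 g

Pure H2SO4 available = 541.5 g × 0.696 = 376.88 g.
M(H2SO4) = 2(1.008) + 32.06 + 4(16.00) = 98.076 g/mol.
M(H2) = 2(1.008) = 2.016 g/mol.
n(H2SO4) = 376.88 g / 98.076 g/mol = 3.8428 mol.
From the equation the H2SO4:H2 mole ratio is 1:1, so n(H2) = 3.8428 × 1/1 = 3.8428 mol.
Mass of H2 = 3.8428 mol × 2.016 g/mol = 7.7470 g.
Actual mass collected = 7.7470 g × 0.890 = 6.8949 g.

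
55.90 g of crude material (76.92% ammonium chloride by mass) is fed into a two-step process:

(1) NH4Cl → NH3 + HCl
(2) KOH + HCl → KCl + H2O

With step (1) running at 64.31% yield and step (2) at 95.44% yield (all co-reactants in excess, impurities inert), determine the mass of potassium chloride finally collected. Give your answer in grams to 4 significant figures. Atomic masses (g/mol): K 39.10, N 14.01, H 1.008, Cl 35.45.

Pure NH4Cl = 55.90 × 0.7692 = 42.998 g.
M(NH4Cl) = 14.01 + 4(1.008) + 35.45 = 53.492 g/mol.
M(KCl) = 39.10 + 35.45 = 74.55 g/mol.
n(NH4Cl) = 42.998 / 53.492 = 0.80383 mol.
Step 1 (NH4Cl:HCl = 1:1): theoretical n(HCl) = 0.80383 mol; at 64.31% yield, n(HCl) = 0.51694 mol.
Step 2 (HCl:KCl = 1:1): theoretical n(KCl) = 0.51694 mol, so theoretical mass = 0.51694 × 74.55 = 38.538 g.
At 95.44% yield, actual mass of KCl = 38.538 × 0.9544 = 36.781 g.

36.78 g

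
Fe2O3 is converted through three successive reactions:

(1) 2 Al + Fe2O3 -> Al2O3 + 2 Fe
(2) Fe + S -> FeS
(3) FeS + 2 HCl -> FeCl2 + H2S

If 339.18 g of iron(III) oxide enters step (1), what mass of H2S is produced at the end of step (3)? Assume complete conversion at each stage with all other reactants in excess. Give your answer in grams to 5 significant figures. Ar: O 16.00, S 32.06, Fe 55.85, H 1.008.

144.75 g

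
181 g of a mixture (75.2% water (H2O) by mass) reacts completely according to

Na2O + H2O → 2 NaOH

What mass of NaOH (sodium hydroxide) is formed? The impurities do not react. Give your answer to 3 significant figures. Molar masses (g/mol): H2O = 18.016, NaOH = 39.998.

Mass of pure H2O = 181 g × 0.752 = 136.1 g.
n(H2O) = 136.1 g / 18.016 g/mol = 7.555 mol.
From the equation the H2O:NaOH mole ratio is 1:2, so n(NaOH) = 7.555 × 2/1 = 15.11 mol.
Mass of NaOH = 15.11 mol × 39.998 g/mol = 604.4 g.

604 g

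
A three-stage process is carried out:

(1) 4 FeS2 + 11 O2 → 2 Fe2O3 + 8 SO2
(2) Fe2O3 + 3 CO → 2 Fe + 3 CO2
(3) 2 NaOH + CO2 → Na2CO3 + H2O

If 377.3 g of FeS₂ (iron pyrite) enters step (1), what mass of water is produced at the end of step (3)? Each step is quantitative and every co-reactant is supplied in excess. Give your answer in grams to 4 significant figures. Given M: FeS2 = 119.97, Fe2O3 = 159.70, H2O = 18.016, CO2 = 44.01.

n(FeS2) = 377.3 / 119.97 = 3.1450 mol.
Reaction (1): FeS2→Fe2O3 ratio 4:2 ⇒ n(Fe2O3) = 1.5725 mol.
Reaction (2): Fe2O3→CO2 ratio 1:3 ⇒ n(CO2) = 4.7174 mol.
Reaction (3): CO2→H2O ratio 1:1 ⇒ n(H2O) = 4.7174 mol.
Mass of H2O = 4.7174 × 18.016 = 84.989 g.

84.99 g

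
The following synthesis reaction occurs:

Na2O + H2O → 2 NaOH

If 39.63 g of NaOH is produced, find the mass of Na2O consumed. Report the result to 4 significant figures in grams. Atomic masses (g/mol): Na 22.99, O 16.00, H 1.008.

30.70 g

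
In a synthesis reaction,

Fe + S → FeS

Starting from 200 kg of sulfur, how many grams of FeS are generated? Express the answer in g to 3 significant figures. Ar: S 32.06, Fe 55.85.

548000 g

M(S) = 32.06 g/mol.
M(FeS) = 55.85 + 32.06 = 87.91 g/mol.
Convert: 200 kg = 200000 g.
n(S) = 200000 g / 32.06 g/mol = 6238 mol.
From the equation the S:FeS mole ratio is 1:1, so n(FeS) = 6238 × 1/1 = 6238 mol.
Mass of FeS = 6238 mol × 87.91 g/mol = 548400 g.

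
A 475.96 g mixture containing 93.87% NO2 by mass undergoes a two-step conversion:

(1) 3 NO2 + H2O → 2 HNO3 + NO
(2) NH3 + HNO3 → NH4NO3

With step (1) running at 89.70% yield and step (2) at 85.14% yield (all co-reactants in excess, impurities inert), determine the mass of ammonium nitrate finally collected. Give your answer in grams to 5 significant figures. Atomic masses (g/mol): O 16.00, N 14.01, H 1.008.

Pure NO2 = 475.96 × 0.9387 = 446.784 g.
M(NO2) = 14.01 + 2(16.00) = 46.01 g/mol.
M(NH4NO3) = 2(14.01) + 4(1.008) + 3(16.00) = 80.052 g/mol.
n(NO2) = 446.784 / 46.01 = 9.71058 mol.
Step 1 (NO2:HNO3 = 3:2): theoretical n(HNO3) = 6.47372 mol; at 89.70% yield, n(HNO3) = 5.80693 mol.
Step 2 (HNO3:NH4NO3 = 1:1): theoretical n(NH4NO3) = 5.80693 mol, so theoretical mass = 5.80693 × 80.052 = 464.856 g.
At 85.14% yield, actual mass of NH4NO3 = 464.856 × 0.8514 = 395.778 g.

395.78 g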